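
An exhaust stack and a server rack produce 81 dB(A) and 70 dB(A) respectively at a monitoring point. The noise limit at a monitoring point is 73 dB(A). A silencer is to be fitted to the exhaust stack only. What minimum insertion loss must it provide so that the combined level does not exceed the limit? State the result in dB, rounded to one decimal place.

11.0 dB

The untreated sources together contribute 10^(70/10) = 1.000e+07, i.e. 70.00 dB(A).
To meet 73 dB(A) overall, the treated exhaust stack may contribute at most 10^(73/10) − 1.000e+07 = 9.953e+06, i.e. 69.98 dB(A).
Required insertion loss = 81 − 69.98 = 11.02 dB.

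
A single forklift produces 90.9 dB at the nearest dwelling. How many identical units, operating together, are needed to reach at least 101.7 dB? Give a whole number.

The shortfall is 101.7 − 90.9 = 10.8 dB, and N units add 10·log₁₀ N, so need 10·log₁₀ N ≥ 10.8.
N ≥ 10^(10.8/10) = 12.023, so N = 13.

13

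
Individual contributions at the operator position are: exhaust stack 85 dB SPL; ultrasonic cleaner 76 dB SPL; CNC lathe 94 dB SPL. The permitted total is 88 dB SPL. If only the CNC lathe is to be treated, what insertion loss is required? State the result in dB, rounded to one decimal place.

9.6 dB

The untreated sources together contribute 10^(85/10) + 10^(76/10) = 3.560e+08, i.e. 85.51 dB SPL.
The limit corresponds to 10^(88/10) = 6.310e+08; subtracting the fixed part leaves 2.749e+08 for the CNC lathe, i.e. 84.39 dB SPL.
Required insertion loss = 94 − 84.39 = 9.61 dB.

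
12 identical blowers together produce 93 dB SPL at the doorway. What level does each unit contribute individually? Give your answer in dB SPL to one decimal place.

82.2 dB SPL

For N identical incoherent sources L_total = L₁ + 10·log₁₀ N, so L₁ = 93 − 10·log₁₀(12) = 93 − 10.792.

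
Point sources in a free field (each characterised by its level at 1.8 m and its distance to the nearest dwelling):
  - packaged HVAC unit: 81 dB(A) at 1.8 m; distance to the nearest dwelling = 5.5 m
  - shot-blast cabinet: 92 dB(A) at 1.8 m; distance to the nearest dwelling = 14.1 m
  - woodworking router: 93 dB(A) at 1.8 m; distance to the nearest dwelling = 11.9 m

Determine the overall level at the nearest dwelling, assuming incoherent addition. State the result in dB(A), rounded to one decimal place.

Propagate each source to the receiver with L = L_ref − 20·log₁₀(r/r_ref), then add intensities.
packaged HVAC unit: 81 − 20·log₁₀(5.5/1.8) = 81 − 9.70 = 71.30 dB(A).
shot-blast cabinet: 92 − 20·log₁₀(14.1/1.8) = 92 − 17.88 = 74.12 dB(A).
woodworking router: 93 − 20·log₁₀(11.9/1.8) = 93 − 16.41 = 76.59 dB(A).
Σ 10^(L/10) = 8.496e+07 → L_total = 10·log₁₀(8.496e+07) = 79.29 dB(A).

79.3 dB(A)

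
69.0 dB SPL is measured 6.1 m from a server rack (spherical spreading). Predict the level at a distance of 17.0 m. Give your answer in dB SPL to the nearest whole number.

60 dB SPL

Point-source attenuation: ΔL = 20·log₁₀(r₂/r₁) = 20·log₁₀(17.0/6.1) = 8.902 dB.
L₂ = 69.0 − 20·log₁₀(17.0/6.1) = 69.0 − 8.902 = 60.10 dB SPL.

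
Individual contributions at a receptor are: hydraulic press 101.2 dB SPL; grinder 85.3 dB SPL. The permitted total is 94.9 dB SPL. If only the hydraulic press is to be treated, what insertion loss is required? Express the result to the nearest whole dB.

Fixed contribution from the other source: Σ 10^(L/10) = 10^(85.3/10) = 3.388e+08 (85.30 dB SPL).
To meet 94.9 dB SPL overall, the treated hydraulic press may contribute at most 10^(94.9/10) − 3.388e+08 = 2.751e+09, i.e. 94.40 dB SPL.
Required insertion loss = 101.2 − 94.40 = 6.80 dB.

7 dB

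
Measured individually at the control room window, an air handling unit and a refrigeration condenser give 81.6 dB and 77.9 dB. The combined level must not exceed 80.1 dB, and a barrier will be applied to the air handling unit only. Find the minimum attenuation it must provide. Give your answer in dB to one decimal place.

The untreated sources together contribute 10^(77.9/10) = 6.166e+07, i.e. 77.90 dB.
The limit corresponds to 10^(80.1/10) = 1.023e+08; subtracting the fixed part leaves 4.067e+07 for the air handling unit, i.e. 76.09 dB.
Required insertion loss = 81.6 − 76.09 = 5.51 dB.

5.5 dB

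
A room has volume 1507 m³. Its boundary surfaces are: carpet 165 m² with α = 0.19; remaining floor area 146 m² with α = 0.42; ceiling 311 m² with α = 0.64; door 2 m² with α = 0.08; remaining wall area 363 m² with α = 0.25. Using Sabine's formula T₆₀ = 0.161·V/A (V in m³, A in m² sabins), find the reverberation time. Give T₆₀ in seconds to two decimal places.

0.63 s

Total absorption A = 165·0.19 + 146·0.42 + 311·0.64 + 2·0.08 + 363·0.25 = 382.62 m² sabins.
T₆₀ = 0.161·V/A = 0.161·1507/382.62 = 0.634 s.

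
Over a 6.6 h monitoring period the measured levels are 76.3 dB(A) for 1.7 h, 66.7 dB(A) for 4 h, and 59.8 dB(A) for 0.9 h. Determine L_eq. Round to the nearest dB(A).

71 dB(A)

The energy average is taken in the linear domain: L_eq = 10·log₁₀[(Σ tᵢ·10^(Lᵢ/10))/T], T = 6.6 h.
Σ tᵢ·10^(Lᵢ/10) = 1.7·10^(76.3/10) + 4·10^(66.7/10) + 0.9·10^(59.8/10) = 9.209e+07.
L_eq = 10·log₁₀(9.209e+07/6.6) = 71.45 dB(A).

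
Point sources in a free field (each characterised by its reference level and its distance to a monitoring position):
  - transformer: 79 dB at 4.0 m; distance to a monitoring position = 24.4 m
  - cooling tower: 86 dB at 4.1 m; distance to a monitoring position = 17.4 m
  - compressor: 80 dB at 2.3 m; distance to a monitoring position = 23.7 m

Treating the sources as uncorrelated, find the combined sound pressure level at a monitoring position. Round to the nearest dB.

Apply inverse-square spreading to bring every level to the receiver, then sum 10^(L/10).
transformer: 79 − 20·log₁₀(24.4/4.0) = 79 − 15.71 = 63.29 dB.
cooling tower: 86 − 20·log₁₀(17.4/4.1) = 86 − 12.56 = 73.44 dB.
compressor: 80 − 20·log₁₀(23.7/2.3) = 80 − 20.26 = 59.74 dB.
Σ 10^(L/10) = 2.518e+07 → L_total = 10·log₁₀(2.518e+07) = 74.01 dB.

74 dB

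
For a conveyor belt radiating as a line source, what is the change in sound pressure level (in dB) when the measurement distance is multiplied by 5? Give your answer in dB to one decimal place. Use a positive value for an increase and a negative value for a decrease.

With cylindrical spreading the level changes by −10·log₁₀(r₂/r₁).
ΔL = −10·log₁₀(5) = -6.99 dB.

-7.0 dB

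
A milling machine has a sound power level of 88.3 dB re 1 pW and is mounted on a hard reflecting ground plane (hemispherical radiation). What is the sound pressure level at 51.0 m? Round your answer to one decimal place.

Free-field hemispherical radiation: L_p = L_w − 10·log₁₀(2π·r²), r = 51.0 m.
2π·r² = 1.634e+04 m², 10·log₁₀ of that is 42.133 dB.
L_p = 88.3 − 42.133 = 46.17 dB.

46.2 dB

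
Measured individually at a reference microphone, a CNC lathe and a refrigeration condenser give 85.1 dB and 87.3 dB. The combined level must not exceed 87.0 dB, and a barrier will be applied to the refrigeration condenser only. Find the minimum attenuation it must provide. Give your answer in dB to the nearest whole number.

5 dB

The untreated sources together contribute 10^(85.1/10) = 3.236e+08, i.e. 85.10 dB.
The limit corresponds to 10^(87.0/10) = 5.012e+08; subtracting the fixed part leaves 1.776e+08 for the refrigeration condenser, i.e. 82.49 dB.
Required insertion loss = 87.3 − 82.49 = 4.81 dB.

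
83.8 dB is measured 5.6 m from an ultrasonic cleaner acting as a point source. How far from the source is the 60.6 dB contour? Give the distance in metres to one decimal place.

The 23.2 dB drop corresponds to a distance ratio of 10^(23.2/20) for a point source.
r₂ = 5.6·10^((83.8−60.6)/20) = 5.6·10^(23.2/20) = 80.94 m.

80.9 m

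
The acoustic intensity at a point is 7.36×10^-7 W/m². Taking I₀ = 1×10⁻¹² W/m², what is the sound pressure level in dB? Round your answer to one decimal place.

58.7 dB

I/I₀ = 7.36×10^-7/10⁻¹² = 7.36×10^5, and L = 10·log₁₀(I/I₀).
L = 10·(0.8669 + 5) = 58.67 dB.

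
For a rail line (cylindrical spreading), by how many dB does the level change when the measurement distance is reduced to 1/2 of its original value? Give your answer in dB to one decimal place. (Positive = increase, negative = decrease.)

+3.0 dB

With cylindrical spreading the level changes by −10·log₁₀(r₂/r₁).
ΔL = −10·log₁₀(0.5) = +3.01 dB.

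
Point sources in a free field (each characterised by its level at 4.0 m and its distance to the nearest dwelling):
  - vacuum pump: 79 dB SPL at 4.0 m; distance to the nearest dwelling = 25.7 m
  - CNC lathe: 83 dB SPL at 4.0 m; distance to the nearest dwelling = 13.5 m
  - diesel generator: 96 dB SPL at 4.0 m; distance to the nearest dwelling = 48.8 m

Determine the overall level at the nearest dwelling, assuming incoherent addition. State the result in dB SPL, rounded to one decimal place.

Apply inverse-square spreading to bring every level to the receiver, then sum 10^(L/10).
vacuum pump: 79 − 20·log₁₀(25.7/4.0) = 79 − 16.16 = 62.84 dB SPL.
CNC lathe: 83 − 20·log₁₀(13.5/4.0) = 83 − 10.57 = 72.43 dB SPL.
diesel generator: 96 − 20·log₁₀(48.8/4.0) = 96 − 21.73 = 74.27 dB SPL.
Σ 10^(L/10) = 4.619e+07 → L_total = 10·log₁₀(4.619e+07) = 76.65 dB SPL.

76.6 dB SPL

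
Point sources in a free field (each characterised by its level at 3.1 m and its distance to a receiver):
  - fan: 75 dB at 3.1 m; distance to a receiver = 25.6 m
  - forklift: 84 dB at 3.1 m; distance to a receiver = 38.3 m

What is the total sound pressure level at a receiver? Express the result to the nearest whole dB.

Propagate each source to the receiver with L = L_ref − 20·log₁₀(r/r_ref), then add intensities.
fan: 75 − 20·log₁₀(25.6/3.1) = 75 − 18.34 = 56.66 dB.
forklift: 84 − 20·log₁₀(38.3/3.1) = 84 − 21.84 = 62.16 dB.
Σ 10^(L/10) = 2.109e+06 → L_total = 10·log₁₀(2.109e+06) = 63.24 dB.

63 dB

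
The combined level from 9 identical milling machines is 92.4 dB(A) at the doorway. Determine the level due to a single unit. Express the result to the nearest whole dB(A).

83 dB(A)

Dividing the total intensity by 9 lowers the level by 10·log₁₀ 9 = 9.542 dB: L₁ = 92.4 − 9.542.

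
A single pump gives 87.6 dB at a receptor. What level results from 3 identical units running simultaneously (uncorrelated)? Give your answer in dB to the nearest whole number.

With 3 equal, uncorrelated contributions the intensity is 3× that of one unit, giving a rise of 10·log₁₀ 3.
L_total = 87.6 + 10·log₁₀(3) = 87.6 + 4.771 = 92.37 dB.

92 dB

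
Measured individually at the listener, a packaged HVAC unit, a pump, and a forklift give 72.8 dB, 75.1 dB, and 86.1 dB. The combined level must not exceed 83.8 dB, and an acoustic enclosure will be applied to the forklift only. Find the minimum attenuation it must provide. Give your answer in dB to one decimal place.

3.3 dB

Everything except the forklift sums to 10^(72.8/10) + 10^(75.1/10) = 5.141e+07 in linear terms, 77.11 dB.
To meet 83.8 dB overall, the treated forklift may contribute at most 10^(83.8/10) − 5.141e+07 = 1.885e+08, i.e. 82.75 dB.
Required insertion loss = 86.1 − 82.75 = 3.35 dB.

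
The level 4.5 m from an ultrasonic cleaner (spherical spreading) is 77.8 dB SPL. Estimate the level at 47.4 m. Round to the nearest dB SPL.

For a point source, L₂ = L₁ − 20·log₁₀(r₂/r₁).
L₂ = 77.8 − 20·log₁₀(47.4/4.5) = 77.8 − 20.451 = 57.35 dB SPL.

57 dB SPL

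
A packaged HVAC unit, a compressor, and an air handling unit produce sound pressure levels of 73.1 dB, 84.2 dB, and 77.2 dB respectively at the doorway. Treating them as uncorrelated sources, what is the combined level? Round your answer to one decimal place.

85.3 dB

Incoherent sources combine by intensity addition: L_total = 10·log₁₀(Σ 10^(L_i/10)).
Σ 10^(L/10) = 10^(73.1/10) + 10^(84.2/10) + 10^(77.2/10) = 3.359e+08.
L_total = 10·log₁₀(3.359e+08) = 85.26 dB.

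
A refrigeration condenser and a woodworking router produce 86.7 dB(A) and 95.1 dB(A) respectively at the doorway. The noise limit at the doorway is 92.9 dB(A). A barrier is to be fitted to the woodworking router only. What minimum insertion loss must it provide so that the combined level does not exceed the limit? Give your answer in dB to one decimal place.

Fixed contribution from the other source: Σ 10^(L/10) = 10^(86.7/10) = 4.677e+08 (86.70 dB(A)).
The limit corresponds to 10^(92.9/10) = 1.950e+09; subtracting the fixed part leaves 1.482e+09 for the woodworking router, i.e. 91.71 dB(A).
Required insertion loss = 95.1 − 91.71 = 3.39 dB.

3.4 dB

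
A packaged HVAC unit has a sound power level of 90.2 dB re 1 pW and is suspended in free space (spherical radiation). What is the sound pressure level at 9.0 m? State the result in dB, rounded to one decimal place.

L_p = L_w − 10·log₁₀(4π·r²) with r = 9.0 m.
4π·r² = 1018 m², 10·log₁₀ of that is 30.077 dB.
L_p = 90.2 − 30.077 = 60.12 dB.

60.1 dB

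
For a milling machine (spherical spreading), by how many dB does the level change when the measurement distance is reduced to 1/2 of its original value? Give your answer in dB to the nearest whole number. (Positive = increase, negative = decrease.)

+6 dB

Point-source spreading: ΔL = −20·log₁₀(r₂/r₁).
ΔL = −20·log₁₀(0.5) = +6.02 dB.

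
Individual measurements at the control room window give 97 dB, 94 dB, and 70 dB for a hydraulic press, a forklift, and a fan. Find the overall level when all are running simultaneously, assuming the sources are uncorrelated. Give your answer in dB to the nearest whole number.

99 dB

For uncorrelated sources the intensities add, so convert each level to linear form, sum, and take 10·log₁₀ of the total.
Σ 10^(L/10) = 10^(97/10) + 10^(94/10) + 10^(70/10) = 7.534e+09.
L_total = 10·log₁₀(7.534e+09) = 98.77 dB.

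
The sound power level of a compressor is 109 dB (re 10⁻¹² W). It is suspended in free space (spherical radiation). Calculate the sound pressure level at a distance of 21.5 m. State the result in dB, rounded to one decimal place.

The power spreads over a sphere of area 4π·r², so L_p = L_w − 10·log₁₀(4π·r²).
4π·r² = 5809 m², 10·log₁₀ of that is 37.641 dB.
L_p = 109 − 37.641 = 71.36 dB.

71.4 dB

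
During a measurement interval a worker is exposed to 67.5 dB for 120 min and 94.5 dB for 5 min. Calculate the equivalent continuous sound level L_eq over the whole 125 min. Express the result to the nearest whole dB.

Weight each interval's intensity by its duration and average over T = 125 min:
Σ tᵢ·10^(Lᵢ/10) = 120·10^(67.5/10) + 5·10^(94.5/10) = 1.477e+10.
L_eq = 10·log₁₀(1.477e+10/125) = 80.72 dB.

81 dB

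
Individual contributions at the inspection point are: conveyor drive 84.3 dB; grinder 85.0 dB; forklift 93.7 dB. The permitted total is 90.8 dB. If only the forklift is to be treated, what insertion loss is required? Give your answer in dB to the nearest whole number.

6 dB

The untreated sources together contribute 10^(84.3/10) + 10^(85.0/10) = 5.854e+08, i.e. 87.67 dB.
To meet 90.8 dB overall, the treated forklift may contribute at most 10^(90.8/10) − 5.854e+08 = 6.169e+08, i.e. 87.90 dB.
So the forklift must be reduced from 93.7 to 87.90 dB: IL = 5.80 dB.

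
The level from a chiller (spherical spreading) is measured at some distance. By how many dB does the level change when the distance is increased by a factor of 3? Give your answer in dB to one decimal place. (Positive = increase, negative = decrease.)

-9.5 dB

A point source loses 6 dB per doubling of distance; generally ΔL = −20·log₁₀(r₂/r₁).
ΔL = −20·log₁₀(3) = -9.54 dB.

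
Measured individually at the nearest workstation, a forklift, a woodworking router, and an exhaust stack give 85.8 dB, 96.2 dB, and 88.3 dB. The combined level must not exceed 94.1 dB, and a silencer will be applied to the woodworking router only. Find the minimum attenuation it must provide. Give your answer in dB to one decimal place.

Fixed contribution from the other sources: Σ 10^(L/10) = 10^(85.8/10) + 10^(88.3/10) = 1.056e+09 (90.24 dB).
To meet 94.1 dB overall, the treated woodworking router may contribute at most 10^(94.1/10) − 1.056e+09 = 1.514e+09, i.e. 91.80 dB.
Required insertion loss = 96.2 − 91.80 = 4.40 dB.

4.4 dB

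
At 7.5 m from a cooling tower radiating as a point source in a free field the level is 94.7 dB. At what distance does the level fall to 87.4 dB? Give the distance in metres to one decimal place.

17.4 m

Point-source spreading drops the level by 20·log₁₀(r₂/r₁); inverting, r₂/r₁ = 10^(ΔL/20).
r₂ = 7.5·10^((94.7−87.4)/20) = 7.5·10^(7.3/20) = 17.38 m.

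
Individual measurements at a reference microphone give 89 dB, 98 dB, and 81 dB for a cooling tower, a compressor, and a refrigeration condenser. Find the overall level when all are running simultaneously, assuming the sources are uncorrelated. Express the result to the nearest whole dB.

For uncorrelated sources the intensities add, so convert each level to linear form, sum, and take 10·log₁₀ of the total.
Σ 10^(L/10) = 10^(89/10) + 10^(98/10) + 10^(81/10) = 7.230e+09.
L_total = 10·log₁₀(7.230e+09) = 98.59 dB.

99 dB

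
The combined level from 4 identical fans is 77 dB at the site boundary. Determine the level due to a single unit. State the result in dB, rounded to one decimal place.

71.0 dB

4 equal contributions raise the level by 10·log₁₀ 4 = 6.021 dB, so each unit alone gives 77 − 6.021.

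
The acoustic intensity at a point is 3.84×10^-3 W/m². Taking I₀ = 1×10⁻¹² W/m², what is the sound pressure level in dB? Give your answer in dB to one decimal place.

L = 10·log₁₀(I/I₀) = 10·log₁₀(3.84×10^-3/10⁻¹²) = 10·log₁₀(3.84×10^9).
L = 10·(0.5843 + 9) = 95.84 dB.

95.8 dB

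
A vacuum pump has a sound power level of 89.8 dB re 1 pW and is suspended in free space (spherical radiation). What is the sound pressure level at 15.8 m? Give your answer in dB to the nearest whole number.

55 dB

The power spreads over a sphere of area 4π·r², so L_p = L_w − 10·log₁₀(4π·r²).
4π·r² = 3137 m², 10·log₁₀ of that is 34.965 dB.
L_p = 89.8 − 34.965 = 54.83 dB.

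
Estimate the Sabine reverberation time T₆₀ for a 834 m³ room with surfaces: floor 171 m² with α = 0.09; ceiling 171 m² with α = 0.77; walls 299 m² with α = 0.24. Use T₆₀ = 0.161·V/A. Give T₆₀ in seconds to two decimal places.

0.61 s

A = Σ Sᵢαᵢ = 171·0.09 + 171·0.77 + 299·0.24 = 218.82 m².
T₆₀ = 0.161·V/A = 0.161·834/218.82 = 0.614 s.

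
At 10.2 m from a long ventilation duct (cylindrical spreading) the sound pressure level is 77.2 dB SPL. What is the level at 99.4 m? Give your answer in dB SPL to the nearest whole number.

For a line source, L₂ = L₁ − 10·log₁₀(r₂/r₁).
L₂ = 77.2 − 10·log₁₀(99.4/10.2) = 77.2 − 9.888 = 67.31 dB SPL.

67 dB SPL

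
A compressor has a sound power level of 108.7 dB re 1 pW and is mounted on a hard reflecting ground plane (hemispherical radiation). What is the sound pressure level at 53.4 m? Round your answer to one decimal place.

The power spreads over a hemisphere of area 2π·r², so L_p = L_w − 10·log₁₀(2π·r²).
2π·r² = 1.792e+04 m², 10·log₁₀ of that is 42.533 dB.
L_p = 108.7 − 42.533 = 66.17 dB.

66.2 dB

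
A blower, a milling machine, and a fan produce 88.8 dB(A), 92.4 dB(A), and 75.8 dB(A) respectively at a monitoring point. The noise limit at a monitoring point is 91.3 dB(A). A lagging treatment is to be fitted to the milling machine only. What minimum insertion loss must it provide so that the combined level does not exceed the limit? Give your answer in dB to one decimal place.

5.0 dB

Everything except the milling machine sums to 10^(88.8/10) + 10^(75.8/10) = 7.966e+08 in linear terms, 89.01 dB(A).
The limit corresponds to 10^(91.3/10) = 1.349e+09; subtracting the fixed part leaves 5.524e+08 for the milling machine, i.e. 87.42 dB(A).
Required insertion loss = 92.4 − 87.42 = 4.98 dB.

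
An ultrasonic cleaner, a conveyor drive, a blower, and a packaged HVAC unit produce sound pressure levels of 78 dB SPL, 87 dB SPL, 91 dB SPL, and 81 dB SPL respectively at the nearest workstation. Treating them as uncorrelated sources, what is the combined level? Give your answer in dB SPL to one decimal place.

For uncorrelated sources the intensities add, so convert each level to linear form, sum, and take 10·log₁₀ of the total.
Σ 10^(L/10) = 10^(78/10) + 10^(87/10) + 10^(91/10) + 10^(81/10) = 1.949e+09.
L_total = 10·log₁₀(1.949e+09) = 92.90 dB SPL.

92.9 dB SPL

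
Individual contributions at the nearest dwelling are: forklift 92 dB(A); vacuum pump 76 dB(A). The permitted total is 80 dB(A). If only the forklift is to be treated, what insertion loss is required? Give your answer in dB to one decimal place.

14.2 dB

The untreated sources together contribute 10^(76/10) = 3.981e+07, i.e. 76.00 dB(A).
To meet 80 dB(A) overall, the treated forklift may contribute at most 10^(80/10) − 3.981e+07 = 6.019e+07, i.e. 77.80 dB(A).
So the forklift must be reduced from 92 to 77.80 dB(A): IL = 14.20 dB.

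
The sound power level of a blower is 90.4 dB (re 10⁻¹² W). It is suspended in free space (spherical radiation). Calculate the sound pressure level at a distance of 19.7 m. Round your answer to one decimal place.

53.5 dB

L_p = L_w − 10·log₁₀(4π·r²) with r = 19.7 m.
4π·r² = 4877 m², 10·log₁₀ of that is 36.881 dB.
L_p = 90.4 − 36.881 = 53.52 dB.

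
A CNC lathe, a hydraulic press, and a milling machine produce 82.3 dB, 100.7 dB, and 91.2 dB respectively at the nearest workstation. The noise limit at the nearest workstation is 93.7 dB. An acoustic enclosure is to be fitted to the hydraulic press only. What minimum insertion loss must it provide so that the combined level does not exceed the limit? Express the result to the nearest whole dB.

11 dB

Fixed contribution from the other sources: Σ 10^(L/10) = 10^(82.3/10) + 10^(91.2/10) = 1.488e+09 (91.73 dB).
To meet 93.7 dB overall, the treated hydraulic press may contribute at most 10^(93.7/10) − 1.488e+09 = 8.561e+08, i.e. 89.33 dB.
So the hydraulic press must be reduced from 100.7 to 89.33 dB: IL = 11.37 dB.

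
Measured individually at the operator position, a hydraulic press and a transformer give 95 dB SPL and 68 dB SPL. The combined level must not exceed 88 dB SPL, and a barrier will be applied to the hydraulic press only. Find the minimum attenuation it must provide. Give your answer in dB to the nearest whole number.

Everything except the hydraulic press sums to 10^(68/10) = 6.310e+06 in linear terms, 68.00 dB SPL.
The limit corresponds to 10^(88/10) = 6.310e+08; subtracting the fixed part leaves 6.246e+08 for the hydraulic press, i.e. 87.96 dB SPL.
Required insertion loss = 95 − 87.96 = 7.04 dB.

7 dB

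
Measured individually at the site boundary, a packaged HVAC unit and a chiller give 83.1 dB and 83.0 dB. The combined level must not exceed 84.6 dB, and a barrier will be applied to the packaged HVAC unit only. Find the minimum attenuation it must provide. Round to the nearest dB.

Fixed contribution from the other source: Σ 10^(L/10) = 10^(83.0/10) = 1.995e+08 (83.00 dB).
The limit corresponds to 10^(84.6/10) = 2.884e+08; subtracting the fixed part leaves 8.888e+07 for the packaged HVAC unit, i.e. 79.49 dB.
Required insertion loss = 83.1 − 79.49 = 3.61 dB.

4 dB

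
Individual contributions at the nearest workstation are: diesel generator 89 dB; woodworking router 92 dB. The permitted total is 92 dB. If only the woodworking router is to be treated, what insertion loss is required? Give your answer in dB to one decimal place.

3.0 dB

Everything except the woodworking router sums to 10^(89/10) = 7.943e+08 in linear terms, 89.00 dB.
To meet 92 dB overall, the treated woodworking router may contribute at most 10^(92/10) − 7.943e+08 = 7.906e+08, i.e. 88.98 dB.
Required insertion loss = 92 − 88.98 = 3.02 dB.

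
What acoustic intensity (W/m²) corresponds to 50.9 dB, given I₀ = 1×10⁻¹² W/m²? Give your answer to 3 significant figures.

L = 10·log₁₀(I/I₀) ⇒ I = I₀·10^(L/10) = 10⁻¹² × 10^5.09.

1.23e-07 W/m²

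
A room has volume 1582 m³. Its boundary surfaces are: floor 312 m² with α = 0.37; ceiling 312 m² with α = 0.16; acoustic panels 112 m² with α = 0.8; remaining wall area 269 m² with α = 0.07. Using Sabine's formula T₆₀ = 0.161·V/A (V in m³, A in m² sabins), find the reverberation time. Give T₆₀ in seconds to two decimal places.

Total absorption A = 312·0.37 + 312·0.16 + 112·0.8 + 269·0.07 = 273.79 m² sabins.
T₆₀ = 0.161·V/A = 0.161·1582/273.79 = 0.930 s.

0.93 s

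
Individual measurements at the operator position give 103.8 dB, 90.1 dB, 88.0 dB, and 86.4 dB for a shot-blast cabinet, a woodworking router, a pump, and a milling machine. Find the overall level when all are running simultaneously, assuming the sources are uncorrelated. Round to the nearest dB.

Incoherent sources combine by intensity addition: L_total = 10·log₁₀(Σ 10^(L_i/10)).
Σ 10^(L/10) = 10^(103.8/10) + 10^(90.1/10) + 10^(88.0/10) + 10^(86.4/10) = 2.608e+10.
L_total = 10·log₁₀(2.608e+10) = 104.16 dB.

104 dB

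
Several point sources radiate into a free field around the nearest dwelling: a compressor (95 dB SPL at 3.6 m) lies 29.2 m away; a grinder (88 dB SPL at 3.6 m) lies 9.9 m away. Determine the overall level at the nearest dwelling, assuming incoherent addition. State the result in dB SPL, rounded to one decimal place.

81.2 dB SPL

First find each source's level at the receiver (point-source: −20·log₁₀(r/r_ref)), then combine on an intensity basis.
compressor: 95 − 20·log₁₀(29.2/3.6) = 95 − 18.18 = 76.82 dB SPL.
grinder: 88 − 20·log₁₀(9.9/3.6) = 88 − 8.79 = 79.21 dB SPL.
Σ 10^(L/10) = 1.315e+08 → L_total = 10·log₁₀(1.315e+08) = 81.19 dB SPL.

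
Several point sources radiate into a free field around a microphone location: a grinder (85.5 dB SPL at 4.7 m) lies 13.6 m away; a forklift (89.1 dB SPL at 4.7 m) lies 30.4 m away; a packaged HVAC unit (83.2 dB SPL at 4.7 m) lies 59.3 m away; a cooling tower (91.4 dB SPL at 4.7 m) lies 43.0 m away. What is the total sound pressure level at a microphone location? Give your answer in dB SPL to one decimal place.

79.0 dB SPL

First find each source's level at the receiver (point-source: −20·log₁₀(r/r_ref)), then combine on an intensity basis.
grinder: 85.5 − 20·log₁₀(13.6/4.7) = 85.5 − 9.23 = 76.27 dB SPL.
forklift: 89.1 − 20·log₁₀(30.4/4.7) = 89.1 − 16.22 = 72.88 dB SPL.
packaged HVAC unit: 83.2 − 20·log₁₀(59.3/4.7) = 83.2 − 22.02 = 61.18 dB SPL.
cooling tower: 91.4 − 20·log₁₀(43.0/4.7) = 91.4 − 19.23 = 72.17 dB SPL.
Σ 10^(L/10) = 7.961e+07 → L_total = 10·log₁₀(7.961e+07) = 79.01 dB SPL.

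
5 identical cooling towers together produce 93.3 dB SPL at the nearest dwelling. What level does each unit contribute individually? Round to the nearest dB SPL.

For N identical incoherent sources L_total = L₁ + 10·log₁₀ N, so L₁ = 93.3 − 10·log₁₀(5) = 93.3 − 6.990.

86 dB SPL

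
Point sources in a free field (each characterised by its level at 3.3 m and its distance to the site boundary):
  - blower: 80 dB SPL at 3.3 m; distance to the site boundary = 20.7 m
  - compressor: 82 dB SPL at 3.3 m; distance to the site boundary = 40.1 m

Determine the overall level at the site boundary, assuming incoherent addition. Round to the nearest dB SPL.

66 dB SPL

Propagate each source to the receiver with L = L_ref − 20·log₁₀(r/r_ref), then add intensities.
blower: 80 − 20·log₁₀(20.7/3.3) = 80 − 15.95 = 64.05 dB SPL.
compressor: 82 − 20·log₁₀(40.1/3.3) = 82 − 21.69 = 60.31 dB SPL.
Σ 10^(L/10) = 3.615e+06 → L_total = 10·log₁₀(3.615e+06) = 65.58 dB SPL.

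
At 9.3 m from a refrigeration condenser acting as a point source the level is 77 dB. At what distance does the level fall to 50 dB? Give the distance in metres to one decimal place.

208.2 m

The 27.0 dB drop corresponds to a distance ratio of 10^(27.0/20) for a point source.
r₂ = 9.3·10^((77−50)/20) = 9.3·10^(27.0/20) = 208.20 m.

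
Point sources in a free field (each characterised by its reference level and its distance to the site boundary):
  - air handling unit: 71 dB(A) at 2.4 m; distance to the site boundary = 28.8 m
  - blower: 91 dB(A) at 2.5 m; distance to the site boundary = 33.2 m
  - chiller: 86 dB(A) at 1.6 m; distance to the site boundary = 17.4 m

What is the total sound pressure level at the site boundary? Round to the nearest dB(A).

70 dB(A)

Propagate each source to the receiver with L = L_ref − 20·log₁₀(r/r_ref), then add intensities.
air handling unit: 71 − 20·log₁₀(28.8/2.4) = 71 − 21.58 = 49.42 dB(A).
blower: 91 − 20·log₁₀(33.2/2.5) = 91 − 22.46 = 68.54 dB(A).
chiller: 86 − 20·log₁₀(17.4/1.6) = 86 − 20.73 = 65.27 dB(A).
Σ 10^(L/10) = 1.059e+07 → L_total = 10·log₁₀(1.059e+07) = 70.25 dB(A).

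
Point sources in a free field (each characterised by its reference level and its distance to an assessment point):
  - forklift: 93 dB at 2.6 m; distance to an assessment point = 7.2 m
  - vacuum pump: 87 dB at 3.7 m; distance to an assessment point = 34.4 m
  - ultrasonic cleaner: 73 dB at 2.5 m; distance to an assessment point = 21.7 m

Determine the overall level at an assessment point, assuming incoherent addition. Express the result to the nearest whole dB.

84 dB

Propagate each source to the receiver with L = L_ref − 20·log₁₀(r/r_ref), then add intensities.
forklift: 93 − 20·log₁₀(7.2/2.6) = 93 − 8.85 = 84.15 dB.
vacuum pump: 87 − 20·log₁₀(34.4/3.7) = 87 − 19.37 = 67.63 dB.
ultrasonic cleaner: 73 − 20·log₁₀(21.7/2.5) = 73 − 18.77 = 54.23 dB.
Σ 10^(L/10) = 2.662e+08 → L_total = 10·log₁₀(2.662e+08) = 84.25 dB.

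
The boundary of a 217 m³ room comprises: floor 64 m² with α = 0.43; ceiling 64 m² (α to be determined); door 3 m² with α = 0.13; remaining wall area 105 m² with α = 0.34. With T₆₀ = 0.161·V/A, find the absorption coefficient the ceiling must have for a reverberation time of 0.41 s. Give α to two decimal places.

Required total absorption A = 0.161·217/0.41 = 85.21 m².
Absorption from the other surfaces = 64·0.43 + 3·0.13 + 105·0.34 = 63.61 m², so the ceiling must supply 21.60 m² over 64 m².
α = 21.60/64 = 0.338.

0.34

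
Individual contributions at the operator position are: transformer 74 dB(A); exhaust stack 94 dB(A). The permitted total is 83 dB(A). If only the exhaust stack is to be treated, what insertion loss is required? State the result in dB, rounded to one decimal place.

11.6 dB

The untreated sources together contribute 10^(74/10) = 2.512e+07, i.e. 74.00 dB(A).
To meet 83 dB(A) overall, the treated exhaust stack may contribute at most 10^(83/10) − 2.512e+07 = 1.744e+08, i.e. 82.42 dB(A).
Required insertion loss = 94 − 82.42 = 11.58 dB.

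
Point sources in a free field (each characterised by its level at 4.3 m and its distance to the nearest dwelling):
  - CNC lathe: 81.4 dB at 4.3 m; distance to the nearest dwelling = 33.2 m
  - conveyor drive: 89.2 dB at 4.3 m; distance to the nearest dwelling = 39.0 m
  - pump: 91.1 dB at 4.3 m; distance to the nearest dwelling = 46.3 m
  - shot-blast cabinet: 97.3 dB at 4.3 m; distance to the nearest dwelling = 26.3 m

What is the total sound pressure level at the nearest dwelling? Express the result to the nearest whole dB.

Propagate each source to the receiver with L = L_ref − 20·log₁₀(r/r_ref), then add intensities.
CNC lathe: 81.4 − 20·log₁₀(33.2/4.3) = 81.4 − 17.75 = 63.65 dB.
conveyor drive: 89.2 − 20·log₁₀(39.0/4.3) = 89.2 − 19.15 = 70.05 dB.
pump: 91.1 − 20·log₁₀(46.3/4.3) = 91.1 − 20.64 = 70.46 dB.
shot-blast cabinet: 97.3 − 20·log₁₀(26.3/4.3) = 97.3 − 15.73 = 81.57 dB.
Σ 10^(L/10) = 1.671e+08 → L_total = 10·log₁₀(1.671e+08) = 82.23 dB.

82 dB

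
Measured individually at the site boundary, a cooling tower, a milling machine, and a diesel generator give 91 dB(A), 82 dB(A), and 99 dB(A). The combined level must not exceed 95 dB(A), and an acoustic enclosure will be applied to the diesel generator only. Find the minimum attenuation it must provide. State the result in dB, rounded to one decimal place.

The untreated sources together contribute 10^(91/10) + 10^(82/10) = 1.417e+09, i.e. 91.51 dB(A).
The limit corresponds to 10^(95/10) = 3.162e+09; subtracting the fixed part leaves 1.745e+09 for the diesel generator, i.e. 92.42 dB(A).
So the diesel generator must be reduced from 99 to 92.42 dB(A): IL = 6.58 dB.

6.6 dB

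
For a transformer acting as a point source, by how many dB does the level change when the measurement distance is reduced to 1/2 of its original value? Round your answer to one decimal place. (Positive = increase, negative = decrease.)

With spherical spreading the level changes by −20·log₁₀(r₂/r₁).
ΔL = −20·log₁₀(0.5) = +6.02 dB.

+6.0 dB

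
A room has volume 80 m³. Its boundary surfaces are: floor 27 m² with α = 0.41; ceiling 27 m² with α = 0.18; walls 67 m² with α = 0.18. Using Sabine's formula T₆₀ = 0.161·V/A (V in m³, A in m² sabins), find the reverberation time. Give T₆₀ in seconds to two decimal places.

Summing Sᵢαᵢ: 27·0.41 + 27·0.18 + 67·0.18 = 27.99 m².
T₆₀ = 0.161 × 80 / 27.99 = 0.460 s.

0.46 s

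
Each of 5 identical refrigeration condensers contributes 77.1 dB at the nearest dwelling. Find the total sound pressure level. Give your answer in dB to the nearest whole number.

N identical incoherent sources raise the level by 10·log₁₀ N.
L_total = 77.1 + 10·log₁₀(5) = 77.1 + 6.990 = 84.09 dB.

84 dB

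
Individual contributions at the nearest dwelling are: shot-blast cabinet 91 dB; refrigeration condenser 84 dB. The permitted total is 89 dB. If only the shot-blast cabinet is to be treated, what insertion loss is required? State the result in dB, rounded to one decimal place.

Fixed contribution from the other source: Σ 10^(L/10) = 10^(84/10) = 2.512e+08 (84.00 dB).
To meet 89 dB overall, the treated shot-blast cabinet may contribute at most 10^(89/10) − 2.512e+08 = 5.431e+08, i.e. 87.35 dB.
Required insertion loss = 91 − 87.35 = 3.65 dB.

3.7 dB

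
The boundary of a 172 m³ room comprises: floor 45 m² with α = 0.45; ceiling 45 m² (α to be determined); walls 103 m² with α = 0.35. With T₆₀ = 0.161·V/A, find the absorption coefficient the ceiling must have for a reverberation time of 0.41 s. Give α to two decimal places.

A = 0.161·V/T₆₀ = 0.161·172/0.41 = 67.54 m² sabins.
Absorption from the other surfaces = 45·0.45 + 103·0.35 = 56.30 m², so the ceiling must supply 11.24 m² over 45 m².
α = 11.24/45 = 0.250.

0.25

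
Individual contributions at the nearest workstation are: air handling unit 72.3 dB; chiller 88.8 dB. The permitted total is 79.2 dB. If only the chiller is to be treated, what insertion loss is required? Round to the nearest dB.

Fixed contribution from the other source: Σ 10^(L/10) = 10^(72.3/10) = 1.698e+07 (72.30 dB).
The limit corresponds to 10^(79.2/10) = 8.318e+07; subtracting the fixed part leaves 6.619e+07 for the chiller, i.e. 78.21 dB.
Required insertion loss = 88.8 − 78.21 = 10.59 dB.

11 dB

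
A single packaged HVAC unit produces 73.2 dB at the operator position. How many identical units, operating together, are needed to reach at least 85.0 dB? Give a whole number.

16

N identical sources give L₁ + 10·log₁₀ N, so require 10·log₁₀ N ≥ 85.0 − 73.2 = 11.8 dB.
N ≥ 10^(11.8/10) = 15.136, so N = 16.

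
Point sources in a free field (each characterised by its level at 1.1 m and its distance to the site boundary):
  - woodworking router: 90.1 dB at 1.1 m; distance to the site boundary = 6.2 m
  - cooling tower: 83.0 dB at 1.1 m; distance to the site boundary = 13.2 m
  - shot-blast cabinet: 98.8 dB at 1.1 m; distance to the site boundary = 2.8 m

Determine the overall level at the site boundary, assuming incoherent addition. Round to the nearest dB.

91 dB

First find each source's level at the receiver (point-source: −20·log₁₀(r/r_ref)), then combine on an intensity basis.
woodworking router: 90.1 − 20·log₁₀(6.2/1.1) = 90.1 − 15.02 = 75.08 dB.
cooling tower: 83.0 − 20·log₁₀(13.2/1.1) = 83.0 − 21.58 = 61.42 dB.
shot-blast cabinet: 98.8 − 20·log₁₀(2.8/1.1) = 98.8 − 8.12 = 90.68 dB.
Σ 10^(L/10) = 1.204e+09 → L_total = 10·log₁₀(1.204e+09) = 90.81 dB.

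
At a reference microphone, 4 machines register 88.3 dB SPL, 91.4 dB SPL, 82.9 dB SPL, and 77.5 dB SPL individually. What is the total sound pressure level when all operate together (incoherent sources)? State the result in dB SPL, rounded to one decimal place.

Incoherent sources combine by intensity addition: L_total = 10·log₁₀(Σ 10^(L_i/10)).
Σ 10^(L/10) = 10^(88.3/10) + 10^(91.4/10) + 10^(82.9/10) + 10^(77.5/10) = 2.308e+09.
L_total = 10·log₁₀(2.308e+09) = 93.63 dB SPL.

93.6 dB SPL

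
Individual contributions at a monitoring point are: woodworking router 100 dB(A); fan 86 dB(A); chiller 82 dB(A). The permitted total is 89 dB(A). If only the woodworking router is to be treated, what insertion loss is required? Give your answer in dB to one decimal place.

16.2 dB

Everything except the woodworking router sums to 10^(86/10) + 10^(82/10) = 5.566e+08 in linear terms, 87.46 dB(A).
To meet 89 dB(A) overall, the treated woodworking router may contribute at most 10^(89/10) − 5.566e+08 = 2.377e+08, i.e. 83.76 dB(A).
So the woodworking router must be reduced from 100 to 83.76 dB(A): IL = 16.24 dB.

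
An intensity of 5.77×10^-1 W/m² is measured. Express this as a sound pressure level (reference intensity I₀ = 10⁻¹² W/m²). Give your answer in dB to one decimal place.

Dividing by I₀ shifts the exponent by 12: I/I₀ = 5.77×10^11.
L = 10·(0.7612 + 11) = 117.61 dB.

117.6 dB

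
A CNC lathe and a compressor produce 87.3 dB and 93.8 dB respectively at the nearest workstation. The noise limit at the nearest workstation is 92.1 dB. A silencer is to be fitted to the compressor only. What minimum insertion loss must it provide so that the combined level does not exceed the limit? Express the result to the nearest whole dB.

3 dB

Everything except the compressor sums to 10^(87.3/10) = 5.370e+08 in linear terms, 87.30 dB.
To meet 92.1 dB overall, the treated compressor may contribute at most 10^(92.1/10) − 5.370e+08 = 1.085e+09, i.e. 90.35 dB.
So the compressor must be reduced from 93.8 to 90.35 dB: IL = 3.45 dB.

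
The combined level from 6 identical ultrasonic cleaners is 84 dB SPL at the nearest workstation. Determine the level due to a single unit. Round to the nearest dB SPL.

76 dB SPL

6 equal contributions raise the level by 10·log₁₀ 6 = 7.782 dB, so each unit alone gives 84 − 7.782.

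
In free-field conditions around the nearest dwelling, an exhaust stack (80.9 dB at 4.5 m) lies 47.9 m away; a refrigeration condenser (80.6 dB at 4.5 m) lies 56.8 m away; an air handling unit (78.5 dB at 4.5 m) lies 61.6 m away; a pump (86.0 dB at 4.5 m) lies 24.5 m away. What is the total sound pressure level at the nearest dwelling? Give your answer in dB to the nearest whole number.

Propagate each source to the receiver with L = L_ref − 20·log₁₀(r/r_ref), then add intensities.
exhaust stack: 80.9 − 20·log₁₀(47.9/4.5) = 80.9 − 20.54 = 60.36 dB.
refrigeration condenser: 80.6 − 20·log₁₀(56.8/4.5) = 80.6 − 22.02 = 58.58 dB.
air handling unit: 78.5 − 20·log₁₀(61.6/4.5) = 78.5 − 22.73 = 55.77 dB.
pump: 86.0 − 20·log₁₀(24.5/4.5) = 86.0 − 14.72 = 71.28 dB.
Σ 10^(L/10) = 1.561e+07 → L_total = 10·log₁₀(1.561e+07) = 71.94 dB.

72 dB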